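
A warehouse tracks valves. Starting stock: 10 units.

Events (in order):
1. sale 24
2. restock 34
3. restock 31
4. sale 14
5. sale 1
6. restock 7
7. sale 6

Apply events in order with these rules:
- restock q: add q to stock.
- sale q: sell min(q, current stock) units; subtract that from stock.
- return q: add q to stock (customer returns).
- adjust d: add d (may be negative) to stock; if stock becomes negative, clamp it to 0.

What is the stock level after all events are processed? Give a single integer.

Answer: 51

Derivation:
Processing events:
Start: stock = 10
  Event 1 (sale 24): sell min(24,10)=10. stock: 10 - 10 = 0. total_sold = 10
  Event 2 (restock 34): 0 + 34 = 34
  Event 3 (restock 31): 34 + 31 = 65
  Event 4 (sale 14): sell min(14,65)=14. stock: 65 - 14 = 51. total_sold = 24
  Event 5 (sale 1): sell min(1,51)=1. stock: 51 - 1 = 50. total_sold = 25
  Event 6 (restock 7): 50 + 7 = 57
  Event 7 (sale 6): sell min(6,57)=6. stock: 57 - 6 = 51. total_sold = 31
Final: stock = 51, total_sold = 31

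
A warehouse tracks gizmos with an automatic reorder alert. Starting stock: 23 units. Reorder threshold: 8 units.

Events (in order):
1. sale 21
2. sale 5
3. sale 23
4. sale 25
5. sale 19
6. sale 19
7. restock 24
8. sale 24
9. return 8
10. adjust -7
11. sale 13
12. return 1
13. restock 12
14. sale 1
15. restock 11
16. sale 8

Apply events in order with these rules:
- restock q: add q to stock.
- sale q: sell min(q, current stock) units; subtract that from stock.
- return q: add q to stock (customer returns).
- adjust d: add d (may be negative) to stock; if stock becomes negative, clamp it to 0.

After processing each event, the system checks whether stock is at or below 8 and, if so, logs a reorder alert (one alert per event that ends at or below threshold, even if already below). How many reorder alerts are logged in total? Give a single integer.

Answer: 11

Derivation:
Processing events:
Start: stock = 23
  Event 1 (sale 21): sell min(21,23)=21. stock: 23 - 21 = 2. total_sold = 21
  Event 2 (sale 5): sell min(5,2)=2. stock: 2 - 2 = 0. total_sold = 23
  Event 3 (sale 23): sell min(23,0)=0. stock: 0 - 0 = 0. total_sold = 23
  Event 4 (sale 25): sell min(25,0)=0. stock: 0 - 0 = 0. total_sold = 23
  Event 5 (sale 19): sell min(19,0)=0. stock: 0 - 0 = 0. total_sold = 23
  Event 6 (sale 19): sell min(19,0)=0. stock: 0 - 0 = 0. total_sold = 23
  Event 7 (restock 24): 0 + 24 = 24
  Event 8 (sale 24): sell min(24,24)=24. stock: 24 - 24 = 0. total_sold = 47
  Event 9 (return 8): 0 + 8 = 8
  Event 10 (adjust -7): 8 + -7 = 1
  Event 11 (sale 13): sell min(13,1)=1. stock: 1 - 1 = 0. total_sold = 48
  Event 12 (return 1): 0 + 1 = 1
  Event 13 (restock 12): 1 + 12 = 13
  Event 14 (sale 1): sell min(1,13)=1. stock: 13 - 1 = 12. total_sold = 49
  Event 15 (restock 11): 12 + 11 = 23
  Event 16 (sale 8): sell min(8,23)=8. stock: 23 - 8 = 15. total_sold = 57
Final: stock = 15, total_sold = 57

Checking against threshold 8:
  After event 1: stock=2 <= 8 -> ALERT
  After event 2: stock=0 <= 8 -> ALERT
  After event 3: stock=0 <= 8 -> ALERT
  After event 4: stock=0 <= 8 -> ALERT
  After event 5: stock=0 <= 8 -> ALERT
  After event 6: stock=0 <= 8 -> ALERT
  After event 7: stock=24 > 8
  After event 8: stock=0 <= 8 -> ALERT
  After event 9: stock=8 <= 8 -> ALERT
  After event 10: stock=1 <= 8 -> ALERT
  After event 11: stock=0 <= 8 -> ALERT
  After event 12: stock=1 <= 8 -> ALERT
  After event 13: stock=13 > 8
  After event 14: stock=12 > 8
  After event 15: stock=23 > 8
  After event 16: stock=15 > 8
Alert events: [1, 2, 3, 4, 5, 6, 8, 9, 10, 11, 12]. Count = 11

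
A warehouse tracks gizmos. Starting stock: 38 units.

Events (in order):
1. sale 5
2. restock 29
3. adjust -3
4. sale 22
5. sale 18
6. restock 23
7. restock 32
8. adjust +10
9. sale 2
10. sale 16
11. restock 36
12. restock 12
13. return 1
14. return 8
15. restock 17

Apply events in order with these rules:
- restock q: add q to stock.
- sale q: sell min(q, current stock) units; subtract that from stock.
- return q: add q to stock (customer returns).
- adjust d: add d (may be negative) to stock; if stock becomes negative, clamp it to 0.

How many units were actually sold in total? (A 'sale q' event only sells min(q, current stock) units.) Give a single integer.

Processing events:
Start: stock = 38
  Event 1 (sale 5): sell min(5,38)=5. stock: 38 - 5 = 33. total_sold = 5
  Event 2 (restock 29): 33 + 29 = 62
  Event 3 (adjust -3): 62 + -3 = 59
  Event 4 (sale 22): sell min(22,59)=22. stock: 59 - 22 = 37. total_sold = 27
  Event 5 (sale 18): sell min(18,37)=18. stock: 37 - 18 = 19. total_sold = 45
  Event 6 (restock 23): 19 + 23 = 42
  Event 7 (restock 32): 42 + 32 = 74
  Event 8 (adjust +10): 74 + 10 = 84
  Event 9 (sale 2): sell min(2,84)=2. stock: 84 - 2 = 82. total_sold = 47
  Event 10 (sale 16): sell min(16,82)=16. stock: 82 - 16 = 66. total_sold = 63
  Event 11 (restock 36): 66 + 36 = 102
  Event 12 (restock 12): 102 + 12 = 114
  Event 13 (return 1): 114 + 1 = 115
  Event 14 (return 8): 115 + 8 = 123
  Event 15 (restock 17): 123 + 17 = 140
Final: stock = 140, total_sold = 63

Answer: 63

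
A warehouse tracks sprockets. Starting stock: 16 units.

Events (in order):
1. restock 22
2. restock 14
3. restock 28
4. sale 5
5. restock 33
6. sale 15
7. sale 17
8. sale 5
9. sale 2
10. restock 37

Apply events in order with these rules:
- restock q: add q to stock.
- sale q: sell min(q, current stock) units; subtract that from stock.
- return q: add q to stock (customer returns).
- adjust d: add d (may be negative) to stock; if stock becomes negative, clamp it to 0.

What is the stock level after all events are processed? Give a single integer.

Answer: 106

Derivation:
Processing events:
Start: stock = 16
  Event 1 (restock 22): 16 + 22 = 38
  Event 2 (restock 14): 38 + 14 = 52
  Event 3 (restock 28): 52 + 28 = 80
  Event 4 (sale 5): sell min(5,80)=5. stock: 80 - 5 = 75. total_sold = 5
  Event 5 (restock 33): 75 + 33 = 108
  Event 6 (sale 15): sell min(15,108)=15. stock: 108 - 15 = 93. total_sold = 20
  Event 7 (sale 17): sell min(17,93)=17. stock: 93 - 17 = 76. total_sold = 37
  Event 8 (sale 5): sell min(5,76)=5. stock: 76 - 5 = 71. total_sold = 42
  Event 9 (sale 2): sell min(2,71)=2. stock: 71 - 2 = 69. total_sold = 44
  Event 10 (restock 37): 69 + 37 = 106
Final: stock = 106, total_sold = 44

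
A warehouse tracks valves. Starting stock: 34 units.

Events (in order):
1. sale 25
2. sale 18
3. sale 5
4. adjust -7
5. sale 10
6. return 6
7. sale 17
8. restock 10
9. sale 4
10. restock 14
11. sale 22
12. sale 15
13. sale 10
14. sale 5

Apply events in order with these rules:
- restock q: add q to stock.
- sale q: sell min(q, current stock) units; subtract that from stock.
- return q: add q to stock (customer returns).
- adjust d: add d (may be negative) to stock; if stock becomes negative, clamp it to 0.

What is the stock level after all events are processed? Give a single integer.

Answer: 0

Derivation:
Processing events:
Start: stock = 34
  Event 1 (sale 25): sell min(25,34)=25. stock: 34 - 25 = 9. total_sold = 25
  Event 2 (sale 18): sell min(18,9)=9. stock: 9 - 9 = 0. total_sold = 34
  Event 3 (sale 5): sell min(5,0)=0. stock: 0 - 0 = 0. total_sold = 34
  Event 4 (adjust -7): 0 + -7 = 0 (clamped to 0)
  Event 5 (sale 10): sell min(10,0)=0. stock: 0 - 0 = 0. total_sold = 34
  Event 6 (return 6): 0 + 6 = 6
  Event 7 (sale 17): sell min(17,6)=6. stock: 6 - 6 = 0. total_sold = 40
  Event 8 (restock 10): 0 + 10 = 10
  Event 9 (sale 4): sell min(4,10)=4. stock: 10 - 4 = 6. total_sold = 44
  Event 10 (restock 14): 6 + 14 = 20
  Event 11 (sale 22): sell min(22,20)=20. stock: 20 - 20 = 0. total_sold = 64
  Event 12 (sale 15): sell min(15,0)=0. stock: 0 - 0 = 0. total_sold = 64
  Event 13 (sale 10): sell min(10,0)=0. stock: 0 - 0 = 0. total_sold = 64
  Event 14 (sale 5): sell min(5,0)=0. stock: 0 - 0 = 0. total_sold = 64
Final: stock = 0, total_sold = 64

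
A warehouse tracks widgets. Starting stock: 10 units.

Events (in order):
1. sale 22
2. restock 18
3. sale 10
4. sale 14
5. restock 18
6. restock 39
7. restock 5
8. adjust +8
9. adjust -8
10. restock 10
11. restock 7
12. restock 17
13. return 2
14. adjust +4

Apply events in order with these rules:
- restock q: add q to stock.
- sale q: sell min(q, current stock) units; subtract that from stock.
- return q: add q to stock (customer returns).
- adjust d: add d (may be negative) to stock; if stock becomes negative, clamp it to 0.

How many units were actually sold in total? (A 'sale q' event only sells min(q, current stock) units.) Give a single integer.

Answer: 28

Derivation:
Processing events:
Start: stock = 10
  Event 1 (sale 22): sell min(22,10)=10. stock: 10 - 10 = 0. total_sold = 10
  Event 2 (restock 18): 0 + 18 = 18
  Event 3 (sale 10): sell min(10,18)=10. stock: 18 - 10 = 8. total_sold = 20
  Event 4 (sale 14): sell min(14,8)=8. stock: 8 - 8 = 0. total_sold = 28
  Event 5 (restock 18): 0 + 18 = 18
  Event 6 (restock 39): 18 + 39 = 57
  Event 7 (restock 5): 57 + 5 = 62
  Event 8 (adjust +8): 62 + 8 = 70
  Event 9 (adjust -8): 70 + -8 = 62
  Event 10 (restock 10): 62 + 10 = 72
  Event 11 (restock 7): 72 + 7 = 79
  Event 12 (restock 17): 79 + 17 = 96
  Event 13 (return 2): 96 + 2 = 98
  Event 14 (adjust +4): 98 + 4 = 102
Final: stock = 102, total_sold = 28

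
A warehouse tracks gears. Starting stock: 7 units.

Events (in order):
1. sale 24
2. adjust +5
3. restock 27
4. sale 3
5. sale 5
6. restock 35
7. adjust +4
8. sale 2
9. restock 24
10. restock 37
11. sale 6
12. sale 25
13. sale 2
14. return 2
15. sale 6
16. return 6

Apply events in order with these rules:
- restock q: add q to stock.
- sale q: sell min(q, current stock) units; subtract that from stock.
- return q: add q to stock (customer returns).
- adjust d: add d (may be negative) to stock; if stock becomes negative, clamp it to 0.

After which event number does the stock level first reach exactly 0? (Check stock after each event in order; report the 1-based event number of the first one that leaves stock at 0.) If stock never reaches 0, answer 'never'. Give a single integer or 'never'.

Answer: 1

Derivation:
Processing events:
Start: stock = 7
  Event 1 (sale 24): sell min(24,7)=7. stock: 7 - 7 = 0. total_sold = 7
  Event 2 (adjust +5): 0 + 5 = 5
  Event 3 (restock 27): 5 + 27 = 32
  Event 4 (sale 3): sell min(3,32)=3. stock: 32 - 3 = 29. total_sold = 10
  Event 5 (sale 5): sell min(5,29)=5. stock: 29 - 5 = 24. total_sold = 15
  Event 6 (restock 35): 24 + 35 = 59
  Event 7 (adjust +4): 59 + 4 = 63
  Event 8 (sale 2): sell min(2,63)=2. stock: 63 - 2 = 61. total_sold = 17
  Event 9 (restock 24): 61 + 24 = 85
  Event 10 (restock 37): 85 + 37 = 122
  Event 11 (sale 6): sell min(6,122)=6. stock: 122 - 6 = 116. total_sold = 23
  Event 12 (sale 25): sell min(25,116)=25. stock: 116 - 25 = 91. total_sold = 48
  Event 13 (sale 2): sell min(2,91)=2. stock: 91 - 2 = 89. total_sold = 50
  Event 14 (return 2): 89 + 2 = 91
  Event 15 (sale 6): sell min(6,91)=6. stock: 91 - 6 = 85. total_sold = 56
  Event 16 (return 6): 85 + 6 = 91
Final: stock = 91, total_sold = 56

First zero at event 1.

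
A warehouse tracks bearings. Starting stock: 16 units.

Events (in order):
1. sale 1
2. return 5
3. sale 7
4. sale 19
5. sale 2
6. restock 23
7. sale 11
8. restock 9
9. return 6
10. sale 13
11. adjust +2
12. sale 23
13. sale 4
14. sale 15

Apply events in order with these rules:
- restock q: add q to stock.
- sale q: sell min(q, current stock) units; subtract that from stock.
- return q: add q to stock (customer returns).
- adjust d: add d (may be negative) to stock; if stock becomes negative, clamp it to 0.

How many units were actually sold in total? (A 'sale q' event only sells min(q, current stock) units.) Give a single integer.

Processing events:
Start: stock = 16
  Event 1 (sale 1): sell min(1,16)=1. stock: 16 - 1 = 15. total_sold = 1
  Event 2 (return 5): 15 + 5 = 20
  Event 3 (sale 7): sell min(7,20)=7. stock: 20 - 7 = 13. total_sold = 8
  Event 4 (sale 19): sell min(19,13)=13. stock: 13 - 13 = 0. total_sold = 21
  Event 5 (sale 2): sell min(2,0)=0. stock: 0 - 0 = 0. total_sold = 21
  Event 6 (restock 23): 0 + 23 = 23
  Event 7 (sale 11): sell min(11,23)=11. stock: 23 - 11 = 12. total_sold = 32
  Event 8 (restock 9): 12 + 9 = 21
  Event 9 (return 6): 21 + 6 = 27
  Event 10 (sale 13): sell min(13,27)=13. stock: 27 - 13 = 14. total_sold = 45
  Event 11 (adjust +2): 14 + 2 = 16
  Event 12 (sale 23): sell min(23,16)=16. stock: 16 - 16 = 0. total_sold = 61
  Event 13 (sale 4): sell min(4,0)=0. stock: 0 - 0 = 0. total_sold = 61
  Event 14 (sale 15): sell min(15,0)=0. stock: 0 - 0 = 0. total_sold = 61
Final: stock = 0, total_sold = 61

Answer: 61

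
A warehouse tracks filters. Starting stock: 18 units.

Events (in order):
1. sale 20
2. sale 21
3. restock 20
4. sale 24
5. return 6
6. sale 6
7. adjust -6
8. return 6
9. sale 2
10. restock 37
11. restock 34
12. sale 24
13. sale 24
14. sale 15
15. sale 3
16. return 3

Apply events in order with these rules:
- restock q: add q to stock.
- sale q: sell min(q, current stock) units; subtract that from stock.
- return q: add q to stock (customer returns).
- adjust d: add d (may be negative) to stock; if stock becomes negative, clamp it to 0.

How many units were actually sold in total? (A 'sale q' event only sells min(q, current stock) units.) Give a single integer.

Answer: 112

Derivation:
Processing events:
Start: stock = 18
  Event 1 (sale 20): sell min(20,18)=18. stock: 18 - 18 = 0. total_sold = 18
  Event 2 (sale 21): sell min(21,0)=0. stock: 0 - 0 = 0. total_sold = 18
  Event 3 (restock 20): 0 + 20 = 20
  Event 4 (sale 24): sell min(24,20)=20. stock: 20 - 20 = 0. total_sold = 38
  Event 5 (return 6): 0 + 6 = 6
  Event 6 (sale 6): sell min(6,6)=6. stock: 6 - 6 = 0. total_sold = 44
  Event 7 (adjust -6): 0 + -6 = 0 (clamped to 0)
  Event 8 (return 6): 0 + 6 = 6
  Event 9 (sale 2): sell min(2,6)=2. stock: 6 - 2 = 4. total_sold = 46
  Event 10 (restock 37): 4 + 37 = 41
  Event 11 (restock 34): 41 + 34 = 75
  Event 12 (sale 24): sell min(24,75)=24. stock: 75 - 24 = 51. total_sold = 70
  Event 13 (sale 24): sell min(24,51)=24. stock: 51 - 24 = 27. total_sold = 94
  Event 14 (sale 15): sell min(15,27)=15. stock: 27 - 15 = 12. total_sold = 109
  Event 15 (sale 3): sell min(3,12)=3. stock: 12 - 3 = 9. total_sold = 112
  Event 16 (return 3): 9 + 3 = 12
Final: stock = 12, total_sold = 112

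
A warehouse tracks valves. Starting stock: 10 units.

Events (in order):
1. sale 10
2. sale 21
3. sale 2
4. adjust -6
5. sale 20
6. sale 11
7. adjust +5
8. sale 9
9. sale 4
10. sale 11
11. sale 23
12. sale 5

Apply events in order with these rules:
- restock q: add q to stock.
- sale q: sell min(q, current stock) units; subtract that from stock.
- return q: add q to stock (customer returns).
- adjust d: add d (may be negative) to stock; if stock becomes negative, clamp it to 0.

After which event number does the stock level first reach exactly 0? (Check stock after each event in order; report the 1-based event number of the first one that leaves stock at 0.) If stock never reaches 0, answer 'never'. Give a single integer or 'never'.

Answer: 1

Derivation:
Processing events:
Start: stock = 10
  Event 1 (sale 10): sell min(10,10)=10. stock: 10 - 10 = 0. total_sold = 10
  Event 2 (sale 21): sell min(21,0)=0. stock: 0 - 0 = 0. total_sold = 10
  Event 3 (sale 2): sell min(2,0)=0. stock: 0 - 0 = 0. total_sold = 10
  Event 4 (adjust -6): 0 + -6 = 0 (clamped to 0)
  Event 5 (sale 20): sell min(20,0)=0. stock: 0 - 0 = 0. total_sold = 10
  Event 6 (sale 11): sell min(11,0)=0. stock: 0 - 0 = 0. total_sold = 10
  Event 7 (adjust +5): 0 + 5 = 5
  Event 8 (sale 9): sell min(9,5)=5. stock: 5 - 5 = 0. total_sold = 15
  Event 9 (sale 4): sell min(4,0)=0. stock: 0 - 0 = 0. total_sold = 15
  Event 10 (sale 11): sell min(11,0)=0. stock: 0 - 0 = 0. total_sold = 15
  Event 11 (sale 23): sell min(23,0)=0. stock: 0 - 0 = 0. total_sold = 15
  Event 12 (sale 5): sell min(5,0)=0. stock: 0 - 0 = 0. total_sold = 15
Final: stock = 0, total_sold = 15

First zero at event 1.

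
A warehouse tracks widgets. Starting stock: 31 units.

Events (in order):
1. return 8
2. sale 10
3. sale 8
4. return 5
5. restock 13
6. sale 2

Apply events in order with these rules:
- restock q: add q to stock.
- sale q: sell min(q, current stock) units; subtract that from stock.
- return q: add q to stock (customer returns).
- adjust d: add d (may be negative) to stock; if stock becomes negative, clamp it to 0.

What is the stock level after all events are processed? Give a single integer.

Processing events:
Start: stock = 31
  Event 1 (return 8): 31 + 8 = 39
  Event 2 (sale 10): sell min(10,39)=10. stock: 39 - 10 = 29. total_sold = 10
  Event 3 (sale 8): sell min(8,29)=8. stock: 29 - 8 = 21. total_sold = 18
  Event 4 (return 5): 21 + 5 = 26
  Event 5 (restock 13): 26 + 13 = 39
  Event 6 (sale 2): sell min(2,39)=2. stock: 39 - 2 = 37. total_sold = 20
Final: stock = 37, total_sold = 20

Answer: 37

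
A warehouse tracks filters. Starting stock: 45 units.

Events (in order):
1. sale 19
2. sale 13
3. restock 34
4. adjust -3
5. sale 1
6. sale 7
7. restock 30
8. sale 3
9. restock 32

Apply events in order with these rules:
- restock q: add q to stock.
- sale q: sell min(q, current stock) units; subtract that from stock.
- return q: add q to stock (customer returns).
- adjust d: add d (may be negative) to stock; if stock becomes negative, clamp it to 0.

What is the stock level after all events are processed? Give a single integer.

Answer: 95

Derivation:
Processing events:
Start: stock = 45
  Event 1 (sale 19): sell min(19,45)=19. stock: 45 - 19 = 26. total_sold = 19
  Event 2 (sale 13): sell min(13,26)=13. stock: 26 - 13 = 13. total_sold = 32
  Event 3 (restock 34): 13 + 34 = 47
  Event 4 (adjust -3): 47 + -3 = 44
  Event 5 (sale 1): sell min(1,44)=1. stock: 44 - 1 = 43. total_sold = 33
  Event 6 (sale 7): sell min(7,43)=7. stock: 43 - 7 = 36. total_sold = 40
  Event 7 (restock 30): 36 + 30 = 66
  Event 8 (sale 3): sell min(3,66)=3. stock: 66 - 3 = 63. total_sold = 43
  Event 9 (restock 32): 63 + 32 = 95
Final: stock = 95, total_sold = 43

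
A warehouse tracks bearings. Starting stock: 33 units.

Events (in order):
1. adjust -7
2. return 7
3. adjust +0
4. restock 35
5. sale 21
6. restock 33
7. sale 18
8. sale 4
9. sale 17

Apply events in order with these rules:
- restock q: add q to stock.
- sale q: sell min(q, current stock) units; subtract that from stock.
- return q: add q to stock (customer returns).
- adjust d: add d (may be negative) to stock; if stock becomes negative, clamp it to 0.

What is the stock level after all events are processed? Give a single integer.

Processing events:
Start: stock = 33
  Event 1 (adjust -7): 33 + -7 = 26
  Event 2 (return 7): 26 + 7 = 33
  Event 3 (adjust +0): 33 + 0 = 33
  Event 4 (restock 35): 33 + 35 = 68
  Event 5 (sale 21): sell min(21,68)=21. stock: 68 - 21 = 47. total_sold = 21
  Event 6 (restock 33): 47 + 33 = 80
  Event 7 (sale 18): sell min(18,80)=18. stock: 80 - 18 = 62. total_sold = 39
  Event 8 (sale 4): sell min(4,62)=4. stock: 62 - 4 = 58. total_sold = 43
  Event 9 (sale 17): sell min(17,58)=17. stock: 58 - 17 = 41. total_sold = 60
Final: stock = 41, total_sold = 60

Answer: 41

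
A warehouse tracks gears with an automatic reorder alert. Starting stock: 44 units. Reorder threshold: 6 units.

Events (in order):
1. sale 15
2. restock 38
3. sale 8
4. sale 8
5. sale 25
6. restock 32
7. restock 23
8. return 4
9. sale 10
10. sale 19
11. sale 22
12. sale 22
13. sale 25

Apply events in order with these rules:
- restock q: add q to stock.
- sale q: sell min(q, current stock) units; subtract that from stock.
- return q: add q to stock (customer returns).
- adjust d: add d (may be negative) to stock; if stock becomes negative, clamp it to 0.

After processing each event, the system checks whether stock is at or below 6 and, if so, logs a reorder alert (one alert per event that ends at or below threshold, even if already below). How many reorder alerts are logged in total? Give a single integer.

Processing events:
Start: stock = 44
  Event 1 (sale 15): sell min(15,44)=15. stock: 44 - 15 = 29. total_sold = 15
  Event 2 (restock 38): 29 + 38 = 67
  Event 3 (sale 8): sell min(8,67)=8. stock: 67 - 8 = 59. total_sold = 23
  Event 4 (sale 8): sell min(8,59)=8. stock: 59 - 8 = 51. total_sold = 31
  Event 5 (sale 25): sell min(25,51)=25. stock: 51 - 25 = 26. total_sold = 56
  Event 6 (restock 32): 26 + 32 = 58
  Event 7 (restock 23): 58 + 23 = 81
  Event 8 (return 4): 81 + 4 = 85
  Event 9 (sale 10): sell min(10,85)=10. stock: 85 - 10 = 75. total_sold = 66
  Event 10 (sale 19): sell min(19,75)=19. stock: 75 - 19 = 56. total_sold = 85
  Event 11 (sale 22): sell min(22,56)=22. stock: 56 - 22 = 34. total_sold = 107
  Event 12 (sale 22): sell min(22,34)=22. stock: 34 - 22 = 12. total_sold = 129
  Event 13 (sale 25): sell min(25,12)=12. stock: 12 - 12 = 0. total_sold = 141
Final: stock = 0, total_sold = 141

Checking against threshold 6:
  After event 1: stock=29 > 6
  After event 2: stock=67 > 6
  After event 3: stock=59 > 6
  After event 4: stock=51 > 6
  After event 5: stock=26 > 6
  After event 6: stock=58 > 6
  After event 7: stock=81 > 6
  After event 8: stock=85 > 6
  After event 9: stock=75 > 6
  After event 10: stock=56 > 6
  After event 11: stock=34 > 6
  After event 12: stock=12 > 6
  After event 13: stock=0 <= 6 -> ALERT
Alert events: [13]. Count = 1

Answer: 1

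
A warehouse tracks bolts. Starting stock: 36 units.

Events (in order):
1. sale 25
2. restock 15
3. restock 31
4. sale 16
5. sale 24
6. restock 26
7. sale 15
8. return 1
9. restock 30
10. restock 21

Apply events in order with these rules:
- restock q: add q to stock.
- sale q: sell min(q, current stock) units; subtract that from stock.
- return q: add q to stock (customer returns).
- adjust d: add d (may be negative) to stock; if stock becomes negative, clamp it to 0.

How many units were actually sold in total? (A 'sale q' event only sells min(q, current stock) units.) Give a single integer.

Answer: 80

Derivation:
Processing events:
Start: stock = 36
  Event 1 (sale 25): sell min(25,36)=25. stock: 36 - 25 = 11. total_sold = 25
  Event 2 (restock 15): 11 + 15 = 26
  Event 3 (restock 31): 26 + 31 = 57
  Event 4 (sale 16): sell min(16,57)=16. stock: 57 - 16 = 41. total_sold = 41
  Event 5 (sale 24): sell min(24,41)=24. stock: 41 - 24 = 17. total_sold = 65
  Event 6 (restock 26): 17 + 26 = 43
  Event 7 (sale 15): sell min(15,43)=15. stock: 43 - 15 = 28. total_sold = 80
  Event 8 (return 1): 28 + 1 = 29
  Event 9 (restock 30): 29 + 30 = 59
  Event 10 (restock 21): 59 + 21 = 80
Final: stock = 80, total_sold = 80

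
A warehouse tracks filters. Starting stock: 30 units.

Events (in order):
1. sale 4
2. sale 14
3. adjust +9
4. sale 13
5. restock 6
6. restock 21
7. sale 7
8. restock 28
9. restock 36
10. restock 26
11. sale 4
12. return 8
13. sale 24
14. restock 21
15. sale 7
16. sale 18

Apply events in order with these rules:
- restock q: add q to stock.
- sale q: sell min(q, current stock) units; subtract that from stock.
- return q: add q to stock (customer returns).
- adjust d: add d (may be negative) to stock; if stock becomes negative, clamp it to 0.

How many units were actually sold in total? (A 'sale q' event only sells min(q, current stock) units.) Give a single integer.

Answer: 91

Derivation:
Processing events:
Start: stock = 30
  Event 1 (sale 4): sell min(4,30)=4. stock: 30 - 4 = 26. total_sold = 4
  Event 2 (sale 14): sell min(14,26)=14. stock: 26 - 14 = 12. total_sold = 18
  Event 3 (adjust +9): 12 + 9 = 21
  Event 4 (sale 13): sell min(13,21)=13. stock: 21 - 13 = 8. total_sold = 31
  Event 5 (restock 6): 8 + 6 = 14
  Event 6 (restock 21): 14 + 21 = 35
  Event 7 (sale 7): sell min(7,35)=7. stock: 35 - 7 = 28. total_sold = 38
  Event 8 (restock 28): 28 + 28 = 56
  Event 9 (restock 36): 56 + 36 = 92
  Event 10 (restock 26): 92 + 26 = 118
  Event 11 (sale 4): sell min(4,118)=4. stock: 118 - 4 = 114. total_sold = 42
  Event 12 (return 8): 114 + 8 = 122
  Event 13 (sale 24): sell min(24,122)=24. stock: 122 - 24 = 98. total_sold = 66
  Event 14 (restock 21): 98 + 21 = 119
  Event 15 (sale 7): sell min(7,119)=7. stock: 119 - 7 = 112. total_sold = 73
  Event 16 (sale 18): sell min(18,112)=18. stock: 112 - 18 = 94. total_sold = 91
Final: stock = 94, total_sold = 91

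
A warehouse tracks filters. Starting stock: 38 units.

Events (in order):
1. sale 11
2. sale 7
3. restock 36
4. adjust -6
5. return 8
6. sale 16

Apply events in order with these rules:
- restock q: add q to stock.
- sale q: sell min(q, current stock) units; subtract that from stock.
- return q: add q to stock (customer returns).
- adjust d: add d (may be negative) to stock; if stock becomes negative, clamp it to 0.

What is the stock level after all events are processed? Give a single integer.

Processing events:
Start: stock = 38
  Event 1 (sale 11): sell min(11,38)=11. stock: 38 - 11 = 27. total_sold = 11
  Event 2 (sale 7): sell min(7,27)=7. stock: 27 - 7 = 20. total_sold = 18
  Event 3 (restock 36): 20 + 36 = 56
  Event 4 (adjust -6): 56 + -6 = 50
  Event 5 (return 8): 50 + 8 = 58
  Event 6 (sale 16): sell min(16,58)=16. stock: 58 - 16 = 42. total_sold = 34
Final: stock = 42, total_sold = 34

Answer: 42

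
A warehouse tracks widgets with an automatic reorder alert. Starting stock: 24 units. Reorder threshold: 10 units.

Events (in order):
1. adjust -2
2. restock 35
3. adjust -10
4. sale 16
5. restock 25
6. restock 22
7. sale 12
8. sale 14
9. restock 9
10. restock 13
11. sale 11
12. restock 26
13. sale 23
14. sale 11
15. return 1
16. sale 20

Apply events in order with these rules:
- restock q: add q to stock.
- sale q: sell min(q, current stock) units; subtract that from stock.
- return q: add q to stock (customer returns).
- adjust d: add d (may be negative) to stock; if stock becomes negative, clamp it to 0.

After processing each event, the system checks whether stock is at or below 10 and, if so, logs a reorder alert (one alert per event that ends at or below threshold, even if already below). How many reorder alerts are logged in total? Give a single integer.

Answer: 0

Derivation:
Processing events:
Start: stock = 24
  Event 1 (adjust -2): 24 + -2 = 22
  Event 2 (restock 35): 22 + 35 = 57
  Event 3 (adjust -10): 57 + -10 = 47
  Event 4 (sale 16): sell min(16,47)=16. stock: 47 - 16 = 31. total_sold = 16
  Event 5 (restock 25): 31 + 25 = 56
  Event 6 (restock 22): 56 + 22 = 78
  Event 7 (sale 12): sell min(12,78)=12. stock: 78 - 12 = 66. total_sold = 28
  Event 8 (sale 14): sell min(14,66)=14. stock: 66 - 14 = 52. total_sold = 42
  Event 9 (restock 9): 52 + 9 = 61
  Event 10 (restock 13): 61 + 13 = 74
  Event 11 (sale 11): sell min(11,74)=11. stock: 74 - 11 = 63. total_sold = 53
  Event 12 (restock 26): 63 + 26 = 89
  Event 13 (sale 23): sell min(23,89)=23. stock: 89 - 23 = 66. total_sold = 76
  Event 14 (sale 11): sell min(11,66)=11. stock: 66 - 11 = 55. total_sold = 87
  Event 15 (return 1): 55 + 1 = 56
  Event 16 (sale 20): sell min(20,56)=20. stock: 56 - 20 = 36. total_sold = 107
Final: stock = 36, total_sold = 107

Checking against threshold 10:
  After event 1: stock=22 > 10
  After event 2: stock=57 > 10
  After event 3: stock=47 > 10
  After event 4: stock=31 > 10
  After event 5: stock=56 > 10
  After event 6: stock=78 > 10
  After event 7: stock=66 > 10
  After event 8: stock=52 > 10
  After event 9: stock=61 > 10
  After event 10: stock=74 > 10
  After event 11: stock=63 > 10
  After event 12: stock=89 > 10
  After event 13: stock=66 > 10
  After event 14: stock=55 > 10
  After event 15: stock=56 > 10
  After event 16: stock=36 > 10
Alert events: []. Count = 0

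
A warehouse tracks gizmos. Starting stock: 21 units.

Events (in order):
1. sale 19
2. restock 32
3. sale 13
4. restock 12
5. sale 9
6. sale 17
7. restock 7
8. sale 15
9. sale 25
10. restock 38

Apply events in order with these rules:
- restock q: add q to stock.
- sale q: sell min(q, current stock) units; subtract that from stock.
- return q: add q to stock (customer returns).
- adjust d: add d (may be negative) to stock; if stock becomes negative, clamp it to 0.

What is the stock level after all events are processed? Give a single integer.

Processing events:
Start: stock = 21
  Event 1 (sale 19): sell min(19,21)=19. stock: 21 - 19 = 2. total_sold = 19
  Event 2 (restock 32): 2 + 32 = 34
  Event 3 (sale 13): sell min(13,34)=13. stock: 34 - 13 = 21. total_sold = 32
  Event 4 (restock 12): 21 + 12 = 33
  Event 5 (sale 9): sell min(9,33)=9. stock: 33 - 9 = 24. total_sold = 41
  Event 6 (sale 17): sell min(17,24)=17. stock: 24 - 17 = 7. total_sold = 58
  Event 7 (restock 7): 7 + 7 = 14
  Event 8 (sale 15): sell min(15,14)=14. stock: 14 - 14 = 0. total_sold = 72
  Event 9 (sale 25): sell min(25,0)=0. stock: 0 - 0 = 0. total_sold = 72
  Event 10 (restock 38): 0 + 38 = 38
Final: stock = 38, total_sold = 72

Answer: 38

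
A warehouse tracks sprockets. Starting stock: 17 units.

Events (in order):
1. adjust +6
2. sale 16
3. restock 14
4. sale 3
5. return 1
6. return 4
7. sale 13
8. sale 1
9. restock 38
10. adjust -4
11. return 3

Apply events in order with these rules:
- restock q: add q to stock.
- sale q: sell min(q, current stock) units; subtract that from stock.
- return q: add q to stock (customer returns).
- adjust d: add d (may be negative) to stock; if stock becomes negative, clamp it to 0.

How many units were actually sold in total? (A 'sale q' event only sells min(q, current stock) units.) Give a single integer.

Processing events:
Start: stock = 17
  Event 1 (adjust +6): 17 + 6 = 23
  Event 2 (sale 16): sell min(16,23)=16. stock: 23 - 16 = 7. total_sold = 16
  Event 3 (restock 14): 7 + 14 = 21
  Event 4 (sale 3): sell min(3,21)=3. stock: 21 - 3 = 18. total_sold = 19
  Event 5 (return 1): 18 + 1 = 19
  Event 6 (return 4): 19 + 4 = 23
  Event 7 (sale 13): sell min(13,23)=13. stock: 23 - 13 = 10. total_sold = 32
  Event 8 (sale 1): sell min(1,10)=1. stock: 10 - 1 = 9. total_sold = 33
  Event 9 (restock 38): 9 + 38 = 47
  Event 10 (adjust -4): 47 + -4 = 43
  Event 11 (return 3): 43 + 3 = 46
Final: stock = 46, total_sold = 33

Answer: 33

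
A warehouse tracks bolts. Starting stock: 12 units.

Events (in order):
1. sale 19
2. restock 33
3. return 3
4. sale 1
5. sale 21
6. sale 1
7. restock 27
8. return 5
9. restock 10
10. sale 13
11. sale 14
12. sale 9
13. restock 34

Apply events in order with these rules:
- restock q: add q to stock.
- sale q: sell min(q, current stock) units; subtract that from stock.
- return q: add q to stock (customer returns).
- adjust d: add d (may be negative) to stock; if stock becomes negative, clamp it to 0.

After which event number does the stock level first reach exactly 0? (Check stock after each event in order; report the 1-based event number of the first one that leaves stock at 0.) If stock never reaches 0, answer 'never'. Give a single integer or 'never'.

Processing events:
Start: stock = 12
  Event 1 (sale 19): sell min(19,12)=12. stock: 12 - 12 = 0. total_sold = 12
  Event 2 (restock 33): 0 + 33 = 33
  Event 3 (return 3): 33 + 3 = 36
  Event 4 (sale 1): sell min(1,36)=1. stock: 36 - 1 = 35. total_sold = 13
  Event 5 (sale 21): sell min(21,35)=21. stock: 35 - 21 = 14. total_sold = 34
  Event 6 (sale 1): sell min(1,14)=1. stock: 14 - 1 = 13. total_sold = 35
  Event 7 (restock 27): 13 + 27 = 40
  Event 8 (return 5): 40 + 5 = 45
  Event 9 (restock 10): 45 + 10 = 55
  Event 10 (sale 13): sell min(13,55)=13. stock: 55 - 13 = 42. total_sold = 48
  Event 11 (sale 14): sell min(14,42)=14. stock: 42 - 14 = 28. total_sold = 62
  Event 12 (sale 9): sell min(9,28)=9. stock: 28 - 9 = 19. total_sold = 71
  Event 13 (restock 34): 19 + 34 = 53
Final: stock = 53, total_sold = 71

First zero at event 1.

Answer: 1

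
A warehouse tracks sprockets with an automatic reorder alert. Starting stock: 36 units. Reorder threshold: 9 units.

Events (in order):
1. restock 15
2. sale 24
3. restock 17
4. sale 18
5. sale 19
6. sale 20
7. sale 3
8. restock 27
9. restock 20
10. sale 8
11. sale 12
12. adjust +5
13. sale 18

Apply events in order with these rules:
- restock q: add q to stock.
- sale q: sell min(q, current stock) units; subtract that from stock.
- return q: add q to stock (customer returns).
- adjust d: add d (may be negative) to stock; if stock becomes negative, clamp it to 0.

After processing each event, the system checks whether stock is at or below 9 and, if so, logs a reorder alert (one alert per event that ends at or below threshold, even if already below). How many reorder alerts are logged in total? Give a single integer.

Processing events:
Start: stock = 36
  Event 1 (restock 15): 36 + 15 = 51
  Event 2 (sale 24): sell min(24,51)=24. stock: 51 - 24 = 27. total_sold = 24
  Event 3 (restock 17): 27 + 17 = 44
  Event 4 (sale 18): sell min(18,44)=18. stock: 44 - 18 = 26. total_sold = 42
  Event 5 (sale 19): sell min(19,26)=19. stock: 26 - 19 = 7. total_sold = 61
  Event 6 (sale 20): sell min(20,7)=7. stock: 7 - 7 = 0. total_sold = 68
  Event 7 (sale 3): sell min(3,0)=0. stock: 0 - 0 = 0. total_sold = 68
  Event 8 (restock 27): 0 + 27 = 27
  Event 9 (restock 20): 27 + 20 = 47
  Event 10 (sale 8): sell min(8,47)=8. stock: 47 - 8 = 39. total_sold = 76
  Event 11 (sale 12): sell min(12,39)=12. stock: 39 - 12 = 27. total_sold = 88
  Event 12 (adjust +5): 27 + 5 = 32
  Event 13 (sale 18): sell min(18,32)=18. stock: 32 - 18 = 14. total_sold = 106
Final: stock = 14, total_sold = 106

Checking against threshold 9:
  After event 1: stock=51 > 9
  After event 2: stock=27 > 9
  After event 3: stock=44 > 9
  After event 4: stock=26 > 9
  After event 5: stock=7 <= 9 -> ALERT
  After event 6: stock=0 <= 9 -> ALERT
  After event 7: stock=0 <= 9 -> ALERT
  After event 8: stock=27 > 9
  After event 9: stock=47 > 9
  After event 10: stock=39 > 9
  After event 11: stock=27 > 9
  After event 12: stock=32 > 9
  After event 13: stock=14 > 9
Alert events: [5, 6, 7]. Count = 3

Answer: 3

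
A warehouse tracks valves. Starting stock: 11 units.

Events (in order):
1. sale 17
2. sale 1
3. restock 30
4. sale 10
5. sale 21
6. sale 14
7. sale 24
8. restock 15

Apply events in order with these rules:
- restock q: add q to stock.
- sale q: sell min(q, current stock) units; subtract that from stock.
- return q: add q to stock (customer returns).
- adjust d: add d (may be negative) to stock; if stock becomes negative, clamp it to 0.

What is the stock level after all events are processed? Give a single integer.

Answer: 15

Derivation:
Processing events:
Start: stock = 11
  Event 1 (sale 17): sell min(17,11)=11. stock: 11 - 11 = 0. total_sold = 11
  Event 2 (sale 1): sell min(1,0)=0. stock: 0 - 0 = 0. total_sold = 11
  Event 3 (restock 30): 0 + 30 = 30
  Event 4 (sale 10): sell min(10,30)=10. stock: 30 - 10 = 20. total_sold = 21
  Event 5 (sale 21): sell min(21,20)=20. stock: 20 - 20 = 0. total_sold = 41
  Event 6 (sale 14): sell min(14,0)=0. stock: 0 - 0 = 0. total_sold = 41
  Event 7 (sale 24): sell min(24,0)=0. stock: 0 - 0 = 0. total_sold = 41
  Event 8 (restock 15): 0 + 15 = 15
Final: stock = 15, total_sold = 41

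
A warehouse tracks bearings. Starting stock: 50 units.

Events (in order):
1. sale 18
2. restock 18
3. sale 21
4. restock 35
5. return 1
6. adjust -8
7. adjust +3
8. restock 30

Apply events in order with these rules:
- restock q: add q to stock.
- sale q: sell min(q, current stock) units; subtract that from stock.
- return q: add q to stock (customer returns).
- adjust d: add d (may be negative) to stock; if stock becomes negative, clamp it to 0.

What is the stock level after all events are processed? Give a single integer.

Processing events:
Start: stock = 50
  Event 1 (sale 18): sell min(18,50)=18. stock: 50 - 18 = 32. total_sold = 18
  Event 2 (restock 18): 32 + 18 = 50
  Event 3 (sale 21): sell min(21,50)=21. stock: 50 - 21 = 29. total_sold = 39
  Event 4 (restock 35): 29 + 35 = 64
  Event 5 (return 1): 64 + 1 = 65
  Event 6 (adjust -8): 65 + -8 = 57
  Event 7 (adjust +3): 57 + 3 = 60
  Event 8 (restock 30): 60 + 30 = 90
Final: stock = 90, total_sold = 39

Answer: 90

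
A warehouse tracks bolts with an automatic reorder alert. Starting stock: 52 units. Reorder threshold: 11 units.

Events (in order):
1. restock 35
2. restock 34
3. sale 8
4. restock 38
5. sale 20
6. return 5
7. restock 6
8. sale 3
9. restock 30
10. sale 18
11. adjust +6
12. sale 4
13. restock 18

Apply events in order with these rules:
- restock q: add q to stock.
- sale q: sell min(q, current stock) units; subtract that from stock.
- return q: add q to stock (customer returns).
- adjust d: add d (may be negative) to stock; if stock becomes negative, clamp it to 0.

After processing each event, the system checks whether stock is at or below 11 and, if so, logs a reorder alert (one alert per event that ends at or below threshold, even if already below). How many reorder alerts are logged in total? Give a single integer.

Processing events:
Start: stock = 52
  Event 1 (restock 35): 52 + 35 = 87
  Event 2 (restock 34): 87 + 34 = 121
  Event 3 (sale 8): sell min(8,121)=8. stock: 121 - 8 = 113. total_sold = 8
  Event 4 (restock 38): 113 + 38 = 151
  Event 5 (sale 20): sell min(20,151)=20. stock: 151 - 20 = 131. total_sold = 28
  Event 6 (return 5): 131 + 5 = 136
  Event 7 (restock 6): 136 + 6 = 142
  Event 8 (sale 3): sell min(3,142)=3. stock: 142 - 3 = 139. total_sold = 31
  Event 9 (restock 30): 139 + 30 = 169
  Event 10 (sale 18): sell min(18,169)=18. stock: 169 - 18 = 151. total_sold = 49
  Event 11 (adjust +6): 151 + 6 = 157
  Event 12 (sale 4): sell min(4,157)=4. stock: 157 - 4 = 153. total_sold = 53
  Event 13 (restock 18): 153 + 18 = 171
Final: stock = 171, total_sold = 53

Checking against threshold 11:
  After event 1: stock=87 > 11
  After event 2: stock=121 > 11
  After event 3: stock=113 > 11
  After event 4: stock=151 > 11
  After event 5: stock=131 > 11
  After event 6: stock=136 > 11
  After event 7: stock=142 > 11
  After event 8: stock=139 > 11
  After event 9: stock=169 > 11
  After event 10: stock=151 > 11
  After event 11: stock=157 > 11
  After event 12: stock=153 > 11
  After event 13: stock=171 > 11
Alert events: []. Count = 0

Answer: 0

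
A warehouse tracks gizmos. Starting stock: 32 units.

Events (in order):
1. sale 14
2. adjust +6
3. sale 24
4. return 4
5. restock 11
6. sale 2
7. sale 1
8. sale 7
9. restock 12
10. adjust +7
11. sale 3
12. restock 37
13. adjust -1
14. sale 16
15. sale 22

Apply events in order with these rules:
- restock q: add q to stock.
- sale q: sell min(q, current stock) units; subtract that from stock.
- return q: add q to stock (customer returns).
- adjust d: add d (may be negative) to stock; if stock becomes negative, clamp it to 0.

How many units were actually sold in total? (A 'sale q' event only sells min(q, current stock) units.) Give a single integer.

Processing events:
Start: stock = 32
  Event 1 (sale 14): sell min(14,32)=14. stock: 32 - 14 = 18. total_sold = 14
  Event 2 (adjust +6): 18 + 6 = 24
  Event 3 (sale 24): sell min(24,24)=24. stock: 24 - 24 = 0. total_sold = 38
  Event 4 (return 4): 0 + 4 = 4
  Event 5 (restock 11): 4 + 11 = 15
  Event 6 (sale 2): sell min(2,15)=2. stock: 15 - 2 = 13. total_sold = 40
  Event 7 (sale 1): sell min(1,13)=1. stock: 13 - 1 = 12. total_sold = 41
  Event 8 (sale 7): sell min(7,12)=7. stock: 12 - 7 = 5. total_sold = 48
  Event 9 (restock 12): 5 + 12 = 17
  Event 10 (adjust +7): 17 + 7 = 24
  Event 11 (sale 3): sell min(3,24)=3. stock: 24 - 3 = 21. total_sold = 51
  Event 12 (restock 37): 21 + 37 = 58
  Event 13 (adjust -1): 58 + -1 = 57
  Event 14 (sale 16): sell min(16,57)=16. stock: 57 - 16 = 41. total_sold = 67
  Event 15 (sale 22): sell min(22,41)=22. stock: 41 - 22 = 19. total_sold = 89
Final: stock = 19, total_sold = 89

Answer: 89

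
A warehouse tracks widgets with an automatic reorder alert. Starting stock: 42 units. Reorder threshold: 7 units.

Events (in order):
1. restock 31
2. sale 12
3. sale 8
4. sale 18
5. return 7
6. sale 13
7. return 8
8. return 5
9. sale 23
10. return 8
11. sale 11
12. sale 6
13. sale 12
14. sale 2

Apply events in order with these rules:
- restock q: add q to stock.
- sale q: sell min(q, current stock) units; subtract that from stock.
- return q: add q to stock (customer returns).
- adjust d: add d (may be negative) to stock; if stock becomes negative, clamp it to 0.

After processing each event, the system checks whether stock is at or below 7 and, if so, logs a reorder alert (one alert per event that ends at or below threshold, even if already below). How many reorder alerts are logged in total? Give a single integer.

Answer: 2

Derivation:
Processing events:
Start: stock = 42
  Event 1 (restock 31): 42 + 31 = 73
  Event 2 (sale 12): sell min(12,73)=12. stock: 73 - 12 = 61. total_sold = 12
  Event 3 (sale 8): sell min(8,61)=8. stock: 61 - 8 = 53. total_sold = 20
  Event 4 (sale 18): sell min(18,53)=18. stock: 53 - 18 = 35. total_sold = 38
  Event 5 (return 7): 35 + 7 = 42
  Event 6 (sale 13): sell min(13,42)=13. stock: 42 - 13 = 29. total_sold = 51
  Event 7 (return 8): 29 + 8 = 37
  Event 8 (return 5): 37 + 5 = 42
  Event 9 (sale 23): sell min(23,42)=23. stock: 42 - 23 = 19. total_sold = 74
  Event 10 (return 8): 19 + 8 = 27
  Event 11 (sale 11): sell min(11,27)=11. stock: 27 - 11 = 16. total_sold = 85
  Event 12 (sale 6): sell min(6,16)=6. stock: 16 - 6 = 10. total_sold = 91
  Event 13 (sale 12): sell min(12,10)=10. stock: 10 - 10 = 0. total_sold = 101
  Event 14 (sale 2): sell min(2,0)=0. stock: 0 - 0 = 0. total_sold = 101
Final: stock = 0, total_sold = 101

Checking against threshold 7:
  After event 1: stock=73 > 7
  After event 2: stock=61 > 7
  After event 3: stock=53 > 7
  After event 4: stock=35 > 7
  After event 5: stock=42 > 7
  After event 6: stock=29 > 7
  After event 7: stock=37 > 7
  After event 8: stock=42 > 7
  After event 9: stock=19 > 7
  After event 10: stock=27 > 7
  After event 11: stock=16 > 7
  After event 12: stock=10 > 7
  After event 13: stock=0 <= 7 -> ALERT
  After event 14: stock=0 <= 7 -> ALERT
Alert events: [13, 14]. Count = 2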